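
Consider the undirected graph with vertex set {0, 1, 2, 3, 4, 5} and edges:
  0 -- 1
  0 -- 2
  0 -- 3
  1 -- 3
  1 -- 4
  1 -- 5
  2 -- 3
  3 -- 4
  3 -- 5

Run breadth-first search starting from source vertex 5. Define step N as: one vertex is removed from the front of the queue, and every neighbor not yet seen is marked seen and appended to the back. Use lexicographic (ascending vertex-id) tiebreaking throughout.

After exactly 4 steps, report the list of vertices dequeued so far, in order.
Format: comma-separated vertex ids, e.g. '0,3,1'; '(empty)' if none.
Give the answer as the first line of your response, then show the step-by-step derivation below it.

5,1,3,0

step 1: dequeue 5; queue=[1,3]; order=5
step 2: dequeue 1; queue=[3,0,4]; order=5,1
step 3: dequeue 3; queue=[0,4,2]; order=5,1,3
step 4: dequeue 0; queue=[4,2]; order=5,1,3,0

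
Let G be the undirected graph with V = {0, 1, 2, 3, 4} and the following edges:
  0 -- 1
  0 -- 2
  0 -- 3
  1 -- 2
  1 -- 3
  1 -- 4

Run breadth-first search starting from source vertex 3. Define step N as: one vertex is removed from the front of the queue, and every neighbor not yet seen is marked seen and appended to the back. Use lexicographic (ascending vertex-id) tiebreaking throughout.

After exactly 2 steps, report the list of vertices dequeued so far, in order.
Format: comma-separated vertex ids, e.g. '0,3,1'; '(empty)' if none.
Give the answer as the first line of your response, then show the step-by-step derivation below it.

3,0

step 1: dequeue 3; queue=[0,1]; order=3
step 2: dequeue 0; queue=[1,2]; order=3,0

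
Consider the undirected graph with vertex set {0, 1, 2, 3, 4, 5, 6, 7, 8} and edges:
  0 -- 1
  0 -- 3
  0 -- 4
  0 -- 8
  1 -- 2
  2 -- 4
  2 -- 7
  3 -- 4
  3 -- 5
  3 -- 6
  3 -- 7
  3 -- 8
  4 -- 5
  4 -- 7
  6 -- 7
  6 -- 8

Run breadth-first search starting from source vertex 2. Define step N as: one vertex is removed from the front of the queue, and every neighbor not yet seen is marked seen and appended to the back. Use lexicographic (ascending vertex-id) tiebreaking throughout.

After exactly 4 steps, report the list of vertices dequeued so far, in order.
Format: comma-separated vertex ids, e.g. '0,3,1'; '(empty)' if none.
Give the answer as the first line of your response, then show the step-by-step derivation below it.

2,1,4,7

step 1: dequeue 2; queue=[1,4,7]; order=2
step 2: dequeue 1; queue=[4,7,0]; order=2,1
step 3: dequeue 4; queue=[7,0,3,5]; order=2,1,4
step 4: dequeue 7; queue=[0,3,5,6]; order=2,1,4,7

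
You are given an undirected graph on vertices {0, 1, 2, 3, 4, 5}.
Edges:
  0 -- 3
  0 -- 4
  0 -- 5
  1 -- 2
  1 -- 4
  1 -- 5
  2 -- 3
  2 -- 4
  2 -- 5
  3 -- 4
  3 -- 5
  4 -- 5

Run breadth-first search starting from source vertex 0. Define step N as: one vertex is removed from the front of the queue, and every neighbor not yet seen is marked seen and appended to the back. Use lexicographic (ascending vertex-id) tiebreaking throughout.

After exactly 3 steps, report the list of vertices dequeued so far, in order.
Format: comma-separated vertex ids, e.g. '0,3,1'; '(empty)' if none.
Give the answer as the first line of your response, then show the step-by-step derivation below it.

0,3,4

step 1: dequeue 0; queue=[3,4,5]; order=0
step 2: dequeue 3; queue=[4,5,2]; order=0,3
step 3: dequeue 4; queue=[5,2,1]; order=0,3,4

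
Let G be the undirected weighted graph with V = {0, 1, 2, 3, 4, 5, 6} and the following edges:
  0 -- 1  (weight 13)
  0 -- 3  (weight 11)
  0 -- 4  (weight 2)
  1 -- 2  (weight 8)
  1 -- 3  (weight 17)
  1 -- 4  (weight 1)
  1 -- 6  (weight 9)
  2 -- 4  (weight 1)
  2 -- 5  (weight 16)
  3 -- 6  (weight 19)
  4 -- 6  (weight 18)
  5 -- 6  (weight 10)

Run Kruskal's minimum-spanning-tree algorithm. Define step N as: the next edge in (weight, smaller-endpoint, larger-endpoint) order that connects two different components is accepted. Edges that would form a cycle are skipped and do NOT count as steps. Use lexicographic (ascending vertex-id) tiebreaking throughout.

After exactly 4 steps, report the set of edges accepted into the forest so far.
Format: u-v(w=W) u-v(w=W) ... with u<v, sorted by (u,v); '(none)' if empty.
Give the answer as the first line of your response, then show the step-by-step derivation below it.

0-4(w=2) 1-4(w=1) 1-6(w=9) 2-4(w=1)

step 1: add edge 1-4 (w=1); MST = {1-4(w=1)}
step 2: add edge 2-4 (w=1); MST = {1-4(w=1) 2-4(w=1)}
step 3: add edge 0-4 (w=2); MST = {0-4(w=2) 1-4(w=1) 2-4(w=1)}
step 4: add edge 1-6 (w=9); MST = {0-4(w=2) 1-4(w=1) 1-6(w=9) 2-4(w=1)}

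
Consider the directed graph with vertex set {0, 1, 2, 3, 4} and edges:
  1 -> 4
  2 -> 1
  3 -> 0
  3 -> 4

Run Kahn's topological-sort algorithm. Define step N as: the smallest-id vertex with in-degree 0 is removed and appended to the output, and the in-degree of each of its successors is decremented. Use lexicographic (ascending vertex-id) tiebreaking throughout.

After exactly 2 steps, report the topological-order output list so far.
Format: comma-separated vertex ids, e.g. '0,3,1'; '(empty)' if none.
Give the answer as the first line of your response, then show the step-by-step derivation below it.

2,1

step 1: output 2; order=[2]; indeg=(1,0,0,0,2)
step 2: output 1; order=[2,1]; indeg=(1,0,0,0,1)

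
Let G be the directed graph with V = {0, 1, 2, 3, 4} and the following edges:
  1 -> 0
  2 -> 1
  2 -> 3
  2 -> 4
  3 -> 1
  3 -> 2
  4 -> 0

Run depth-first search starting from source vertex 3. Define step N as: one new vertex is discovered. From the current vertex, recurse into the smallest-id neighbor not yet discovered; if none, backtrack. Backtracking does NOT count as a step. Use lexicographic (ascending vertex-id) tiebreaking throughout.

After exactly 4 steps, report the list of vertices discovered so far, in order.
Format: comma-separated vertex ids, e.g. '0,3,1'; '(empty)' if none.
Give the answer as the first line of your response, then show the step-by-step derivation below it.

3,1,0,2

step 1: discover 3; path=3; order=3
step 2: discover 1; path=3>1; order=3,1
step 3: discover 0; path=3>1>0; order=3,1,0
step 4: discover 2; path=3>2; order=3,1,0,2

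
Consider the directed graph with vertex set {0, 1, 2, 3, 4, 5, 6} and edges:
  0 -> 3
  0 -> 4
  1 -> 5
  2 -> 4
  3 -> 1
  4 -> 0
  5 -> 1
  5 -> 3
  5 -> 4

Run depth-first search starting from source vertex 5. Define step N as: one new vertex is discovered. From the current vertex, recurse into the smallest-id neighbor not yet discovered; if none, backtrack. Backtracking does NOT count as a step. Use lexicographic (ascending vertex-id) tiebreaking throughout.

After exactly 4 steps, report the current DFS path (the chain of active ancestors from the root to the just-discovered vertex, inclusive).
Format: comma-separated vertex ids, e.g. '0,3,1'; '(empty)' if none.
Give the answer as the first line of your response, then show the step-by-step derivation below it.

5,4

step 1: discover 5; path=5; order=5
step 2: discover 1; path=5>1; order=5,1
step 3: discover 3; path=5>3; order=5,1,3
step 4: discover 4; path=5>4; order=5,1,3,4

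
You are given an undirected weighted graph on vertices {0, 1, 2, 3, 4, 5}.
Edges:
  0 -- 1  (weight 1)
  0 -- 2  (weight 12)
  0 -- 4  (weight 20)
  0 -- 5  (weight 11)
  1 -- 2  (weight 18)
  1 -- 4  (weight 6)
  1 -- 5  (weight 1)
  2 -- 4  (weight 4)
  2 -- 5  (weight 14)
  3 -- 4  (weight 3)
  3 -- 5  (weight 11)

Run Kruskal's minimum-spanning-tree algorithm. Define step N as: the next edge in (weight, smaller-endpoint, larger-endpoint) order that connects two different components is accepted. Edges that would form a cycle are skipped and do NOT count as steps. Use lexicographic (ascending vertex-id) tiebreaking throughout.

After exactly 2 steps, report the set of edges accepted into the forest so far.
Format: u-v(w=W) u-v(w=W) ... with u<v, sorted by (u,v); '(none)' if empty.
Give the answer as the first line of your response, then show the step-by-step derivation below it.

0-1(w=1) 1-5(w=1)

step 1: add edge 0-1 (w=1); MST = {0-1(w=1)}
step 2: add edge 1-5 (w=1); MST = {0-1(w=1) 1-5(w=1)}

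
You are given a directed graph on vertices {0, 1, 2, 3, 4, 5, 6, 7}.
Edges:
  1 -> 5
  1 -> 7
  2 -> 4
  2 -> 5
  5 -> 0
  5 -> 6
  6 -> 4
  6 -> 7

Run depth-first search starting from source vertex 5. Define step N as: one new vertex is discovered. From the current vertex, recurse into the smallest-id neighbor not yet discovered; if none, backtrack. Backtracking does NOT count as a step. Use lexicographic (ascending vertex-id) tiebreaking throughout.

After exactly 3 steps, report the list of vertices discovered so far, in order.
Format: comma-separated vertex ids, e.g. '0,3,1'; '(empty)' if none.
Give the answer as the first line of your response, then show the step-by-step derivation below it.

5,0,6

step 1: discover 5; path=5; order=5
step 2: discover 0; path=5>0; order=5,0
step 3: discover 6; path=5>6; order=5,0,6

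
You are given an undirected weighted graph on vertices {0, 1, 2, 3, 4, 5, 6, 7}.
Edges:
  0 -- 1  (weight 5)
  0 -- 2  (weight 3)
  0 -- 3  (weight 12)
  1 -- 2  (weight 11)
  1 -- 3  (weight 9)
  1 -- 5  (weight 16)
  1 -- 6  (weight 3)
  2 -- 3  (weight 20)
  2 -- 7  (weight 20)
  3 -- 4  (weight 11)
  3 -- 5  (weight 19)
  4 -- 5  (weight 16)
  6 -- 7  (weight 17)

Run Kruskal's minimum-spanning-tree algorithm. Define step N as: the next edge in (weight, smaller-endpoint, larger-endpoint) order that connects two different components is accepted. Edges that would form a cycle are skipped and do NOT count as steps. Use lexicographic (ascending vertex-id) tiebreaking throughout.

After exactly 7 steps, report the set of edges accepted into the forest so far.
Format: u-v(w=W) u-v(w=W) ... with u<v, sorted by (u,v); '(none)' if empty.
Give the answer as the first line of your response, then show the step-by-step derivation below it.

0-1(w=5) 0-2(w=3) 1-3(w=9) 1-5(w=16) 1-6(w=3) 3-4(w=11) 6-7(w=17)

step 1: add edge 0-2 (w=3); MST = {0-2(w=3)}
step 2: add edge 1-6 (w=3); MST = {0-2(w=3) 1-6(w=3)}
step 3: add edge 0-1 (w=5); MST = {0-1(w=5) 0-2(w=3) 1-6(w=3)}
step 4: add edge 1-3 (w=9); MST = {0-1(w=5) 0-2(w=3) 1-3(w=9) 1-6(w=3)}
step 5: add edge 3-4 (w=11); MST = {0-1(w=5) 0-2(w=3) 1-3(w=9) 1-6(w=3) 3-4(w=11)}
step 6: add edge 1-5 (w=16); MST = {0-1(w=5) 0-2(w=3) 1-3(w=9) 1-5(w=16) 1-6(w=3) 3-4(w=11)}
step 7: add edge 6-7 (w=17); MST = {0-1(w=5) 0-2(w=3) 1-3(w=9) 1-5(w=16) 1-6(w=3) 3-4(w=11) 6-7(w=17)}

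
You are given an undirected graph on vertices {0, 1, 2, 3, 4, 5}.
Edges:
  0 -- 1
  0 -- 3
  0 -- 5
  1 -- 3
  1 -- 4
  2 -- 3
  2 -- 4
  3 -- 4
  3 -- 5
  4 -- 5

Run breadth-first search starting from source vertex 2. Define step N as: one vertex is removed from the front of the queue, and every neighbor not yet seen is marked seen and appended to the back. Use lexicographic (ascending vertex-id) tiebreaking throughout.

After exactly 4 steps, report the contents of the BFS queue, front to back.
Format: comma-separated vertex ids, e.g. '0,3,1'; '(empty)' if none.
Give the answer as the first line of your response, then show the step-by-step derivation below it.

1,5

step 1: dequeue 2; queue=[3,4]; order=2
step 2: dequeue 3; queue=[4,0,1,5]; order=2,3
step 3: dequeue 4; queue=[0,1,5]; order=2,3,4
step 4: dequeue 0; queue=[1,5]; order=2,3,4,0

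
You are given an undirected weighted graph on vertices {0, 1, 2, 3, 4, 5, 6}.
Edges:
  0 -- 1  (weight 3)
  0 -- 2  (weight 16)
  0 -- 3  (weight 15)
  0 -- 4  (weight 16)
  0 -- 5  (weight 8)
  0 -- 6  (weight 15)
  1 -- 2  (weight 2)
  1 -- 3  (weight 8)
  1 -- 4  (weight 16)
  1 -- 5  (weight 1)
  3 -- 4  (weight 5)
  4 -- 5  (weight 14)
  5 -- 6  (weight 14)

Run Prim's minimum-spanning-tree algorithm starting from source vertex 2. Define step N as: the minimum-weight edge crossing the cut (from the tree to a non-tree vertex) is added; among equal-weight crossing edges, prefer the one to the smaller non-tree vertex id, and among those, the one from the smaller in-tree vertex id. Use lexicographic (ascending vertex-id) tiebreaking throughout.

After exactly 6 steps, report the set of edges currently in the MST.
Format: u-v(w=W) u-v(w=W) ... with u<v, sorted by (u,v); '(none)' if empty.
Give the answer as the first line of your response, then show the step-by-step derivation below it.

0-1(w=3) 1-2(w=2) 1-3(w=8) 1-5(w=1) 3-4(w=5) 5-6(w=14)

step 1: add edge 1-2 (w=2); MST = {1-2(w=2)}
step 2: add edge 1-5 (w=1); MST = {1-2(w=2) 1-5(w=1)}
step 3: add edge 0-1 (w=3); MST = {0-1(w=3) 1-2(w=2) 1-5(w=1)}
step 4: add edge 1-3 (w=8); MST = {0-1(w=3) 1-2(w=2) 1-3(w=8) 1-5(w=1)}
step 5: add edge 3-4 (w=5); MST = {0-1(w=3) 1-2(w=2) 1-3(w=8) 1-5(w=1) 3-4(w=5)}
step 6: add edge 5-6 (w=14); MST = {0-1(w=3) 1-2(w=2) 1-3(w=8) 1-5(w=1) 3-4(w=5) 5-6(w=14)}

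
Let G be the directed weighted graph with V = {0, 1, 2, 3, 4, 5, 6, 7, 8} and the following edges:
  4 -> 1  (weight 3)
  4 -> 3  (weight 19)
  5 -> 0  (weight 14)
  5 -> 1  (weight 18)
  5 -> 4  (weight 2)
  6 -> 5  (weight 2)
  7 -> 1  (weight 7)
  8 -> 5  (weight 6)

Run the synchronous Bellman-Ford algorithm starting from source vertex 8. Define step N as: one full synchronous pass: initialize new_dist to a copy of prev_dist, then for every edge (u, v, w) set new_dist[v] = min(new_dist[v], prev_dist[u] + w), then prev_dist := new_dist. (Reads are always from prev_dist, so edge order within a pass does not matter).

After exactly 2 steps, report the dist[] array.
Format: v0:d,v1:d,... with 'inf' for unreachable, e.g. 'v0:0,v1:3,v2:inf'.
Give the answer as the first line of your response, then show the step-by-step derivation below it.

v0:20,v1:24,v2:inf,v3:inf,v4:8,v5:6,v6:inf,v7:inf,v8:0

step 1: dist = v0:inf,v1:inf,v2:inf,v3:inf,v4:inf,v5:6,v6:inf,v7:inf,v8:0
step 2: dist = v0:20,v1:24,v2:inf,v3:inf,v4:8,v5:6,v6:inf,v7:inf,v8:0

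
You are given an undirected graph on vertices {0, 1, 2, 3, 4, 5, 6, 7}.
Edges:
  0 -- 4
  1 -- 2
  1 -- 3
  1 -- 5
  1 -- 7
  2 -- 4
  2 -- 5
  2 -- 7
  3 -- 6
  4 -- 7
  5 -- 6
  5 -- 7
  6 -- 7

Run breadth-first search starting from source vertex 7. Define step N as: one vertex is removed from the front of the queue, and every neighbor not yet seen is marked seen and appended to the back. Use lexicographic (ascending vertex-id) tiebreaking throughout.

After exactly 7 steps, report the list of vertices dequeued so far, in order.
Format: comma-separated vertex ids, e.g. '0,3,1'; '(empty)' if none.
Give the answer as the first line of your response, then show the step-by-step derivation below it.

7,1,2,4,5,6,3

step 1: dequeue 7; queue=[1,2,4,5,6]; order=7
step 2: dequeue 1; queue=[2,4,5,6,3]; order=7,1
step 3: dequeue 2; queue=[4,5,6,3]; order=7,1,2
step 4: dequeue 4; queue=[5,6,3,0]; order=7,1,2,4
step 5: dequeue 5; queue=[6,3,0]; order=7,1,2,4,5
step 6: dequeue 6; queue=[3,0]; order=7,1,2,4,5,6
step 7: dequeue 3; queue=[0]; order=7,1,2,4,5,6,3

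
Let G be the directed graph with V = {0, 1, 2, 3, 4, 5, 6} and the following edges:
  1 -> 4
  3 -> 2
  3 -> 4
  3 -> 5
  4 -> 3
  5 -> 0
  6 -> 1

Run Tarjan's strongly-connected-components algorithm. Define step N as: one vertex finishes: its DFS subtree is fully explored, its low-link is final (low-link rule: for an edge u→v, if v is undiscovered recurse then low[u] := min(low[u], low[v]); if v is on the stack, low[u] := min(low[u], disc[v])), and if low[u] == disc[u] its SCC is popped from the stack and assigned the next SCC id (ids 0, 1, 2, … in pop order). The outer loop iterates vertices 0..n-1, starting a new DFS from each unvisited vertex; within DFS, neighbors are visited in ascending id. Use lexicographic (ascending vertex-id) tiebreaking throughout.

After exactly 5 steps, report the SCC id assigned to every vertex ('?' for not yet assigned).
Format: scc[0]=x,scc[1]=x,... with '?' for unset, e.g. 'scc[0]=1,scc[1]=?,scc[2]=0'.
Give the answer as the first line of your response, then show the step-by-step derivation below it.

scc[0]=0,scc[1]=?,scc[2]=1,scc[3]=3,scc[4]=3,scc[5]=2,scc[6]=?

step 1: low=(low[0]=0,low[1]=?,low[2]=?,low[3]=?,low[4]=?,low[5]=?,low[6]=?); scc=(scc[0]=0,scc[1]=?,scc[2]=?,scc[3]=?,scc[4]=?,scc[5]=?,scc[6]=?)
step 2: low=(low[0]=0,low[1]=1,low[2]=4,low[3]=3,low[4]=2,low[5]=?,low[6]=?); scc=(scc[0]=0,scc[1]=?,scc[2]=1,scc[3]=?,scc[4]=?,scc[5]=?,scc[6]=?)
step 3: low=(low[0]=0,low[1]=1,low[2]=4,low[3]=2,low[4]=2,low[5]=5,low[6]=?); scc=(scc[0]=0,scc[1]=?,scc[2]=1,scc[3]=?,scc[4]=?,scc[5]=2,scc[6]=?)
step 4: low=(low[0]=0,low[1]=1,low[2]=4,low[3]=2,low[4]=2,low[5]=5,low[6]=?); scc=(scc[0]=0,scc[1]=?,scc[2]=1,scc[3]=?,scc[4]=?,scc[5]=2,scc[6]=?)
step 5: low=(low[0]=0,low[1]=1,low[2]=4,low[3]=2,low[4]=2,low[5]=5,low[6]=?); scc=(scc[0]=0,scc[1]=?,scc[2]=1,scc[3]=3,scc[4]=3,scc[5]=2,scc[6]=?)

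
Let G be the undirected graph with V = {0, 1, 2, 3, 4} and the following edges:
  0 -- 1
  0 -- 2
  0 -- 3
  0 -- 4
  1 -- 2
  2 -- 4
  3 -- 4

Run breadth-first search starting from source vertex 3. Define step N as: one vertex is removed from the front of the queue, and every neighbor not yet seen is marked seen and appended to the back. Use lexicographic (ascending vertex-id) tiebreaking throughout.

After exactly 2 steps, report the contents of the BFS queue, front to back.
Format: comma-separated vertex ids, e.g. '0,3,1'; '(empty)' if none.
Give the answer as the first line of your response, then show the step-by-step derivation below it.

4,1,2

step 1: dequeue 3; queue=[0,4]; order=3
step 2: dequeue 0; queue=[4,1,2]; order=3,0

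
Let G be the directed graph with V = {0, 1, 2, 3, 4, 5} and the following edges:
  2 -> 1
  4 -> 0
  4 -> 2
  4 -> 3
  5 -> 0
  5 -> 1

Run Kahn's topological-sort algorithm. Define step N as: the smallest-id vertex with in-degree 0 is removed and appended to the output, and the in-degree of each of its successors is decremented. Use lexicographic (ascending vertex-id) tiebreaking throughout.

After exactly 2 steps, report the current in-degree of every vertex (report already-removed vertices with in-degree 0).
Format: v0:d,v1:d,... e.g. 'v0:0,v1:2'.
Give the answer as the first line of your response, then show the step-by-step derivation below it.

v0:1,v1:1,v2:0,v3:0,v4:0,v5:0

step 1: output 4; order=[4]; indeg=(1,2,0,0,0,0)
step 2: output 2; order=[4,2]; indeg=(1,1,0,0,0,0)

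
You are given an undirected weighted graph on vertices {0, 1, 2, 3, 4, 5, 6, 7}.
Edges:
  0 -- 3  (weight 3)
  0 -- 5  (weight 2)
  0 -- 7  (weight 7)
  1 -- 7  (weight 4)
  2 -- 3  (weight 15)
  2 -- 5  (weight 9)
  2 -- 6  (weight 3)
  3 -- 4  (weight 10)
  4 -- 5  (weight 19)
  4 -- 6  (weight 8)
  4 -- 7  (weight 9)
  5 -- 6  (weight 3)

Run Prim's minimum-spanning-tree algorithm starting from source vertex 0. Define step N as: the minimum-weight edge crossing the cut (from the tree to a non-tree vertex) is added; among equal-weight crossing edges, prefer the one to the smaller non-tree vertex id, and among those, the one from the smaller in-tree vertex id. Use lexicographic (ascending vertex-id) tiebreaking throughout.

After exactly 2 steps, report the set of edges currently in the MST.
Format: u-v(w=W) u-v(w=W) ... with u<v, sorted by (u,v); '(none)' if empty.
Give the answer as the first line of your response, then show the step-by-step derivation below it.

0-3(w=3) 0-5(w=2)

step 1: add edge 0-5 (w=2); MST = {0-5(w=2)}
step 2: add edge 0-3 (w=3); MST = {0-3(w=3) 0-5(w=2)}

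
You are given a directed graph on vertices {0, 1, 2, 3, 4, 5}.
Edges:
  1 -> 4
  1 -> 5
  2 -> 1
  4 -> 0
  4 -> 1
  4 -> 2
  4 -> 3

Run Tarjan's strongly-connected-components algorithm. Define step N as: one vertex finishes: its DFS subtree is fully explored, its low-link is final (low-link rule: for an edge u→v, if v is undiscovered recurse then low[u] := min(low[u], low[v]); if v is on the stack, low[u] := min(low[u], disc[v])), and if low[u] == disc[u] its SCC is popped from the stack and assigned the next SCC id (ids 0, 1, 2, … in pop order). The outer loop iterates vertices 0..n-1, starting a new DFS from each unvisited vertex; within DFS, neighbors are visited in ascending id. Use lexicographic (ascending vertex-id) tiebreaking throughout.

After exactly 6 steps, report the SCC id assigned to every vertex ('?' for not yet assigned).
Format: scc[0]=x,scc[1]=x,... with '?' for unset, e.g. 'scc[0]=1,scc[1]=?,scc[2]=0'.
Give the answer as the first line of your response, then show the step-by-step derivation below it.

scc[0]=0,scc[1]=3,scc[2]=3,scc[3]=1,scc[4]=3,scc[5]=2

step 1: low=(low[0]=0,low[1]=?,low[2]=?,low[3]=?,low[4]=?,low[5]=?); scc=(scc[0]=0,scc[1]=?,scc[2]=?,scc[3]=?,scc[4]=?,scc[5]=?)
step 2: low=(low[0]=0,low[1]=1,low[2]=1,low[3]=?,low[4]=1,low[5]=?); scc=(scc[0]=0,scc[1]=?,scc[2]=?,scc[3]=?,scc[4]=?,scc[5]=?)
step 3: low=(low[0]=0,low[1]=1,low[2]=1,low[3]=4,low[4]=1,low[5]=?); scc=(scc[0]=0,scc[1]=?,scc[2]=?,scc[3]=1,scc[4]=?,scc[5]=?)
step 4: low=(low[0]=0,low[1]=1,low[2]=1,low[3]=4,low[4]=1,low[5]=?); scc=(scc[0]=0,scc[1]=?,scc[2]=?,scc[3]=1,scc[4]=?,scc[5]=?)
step 5: low=(low[0]=0,low[1]=1,low[2]=1,low[3]=4,low[4]=1,low[5]=5); scc=(scc[0]=0,scc[1]=?,scc[2]=?,scc[3]=1,scc[4]=?,scc[5]=2)
step 6: low=(low[0]=0,low[1]=1,low[2]=1,low[3]=4,low[4]=1,low[5]=5); scc=(scc[0]=0,scc[1]=3,scc[2]=3,scc[3]=1,scc[4]=3,scc[5]=2)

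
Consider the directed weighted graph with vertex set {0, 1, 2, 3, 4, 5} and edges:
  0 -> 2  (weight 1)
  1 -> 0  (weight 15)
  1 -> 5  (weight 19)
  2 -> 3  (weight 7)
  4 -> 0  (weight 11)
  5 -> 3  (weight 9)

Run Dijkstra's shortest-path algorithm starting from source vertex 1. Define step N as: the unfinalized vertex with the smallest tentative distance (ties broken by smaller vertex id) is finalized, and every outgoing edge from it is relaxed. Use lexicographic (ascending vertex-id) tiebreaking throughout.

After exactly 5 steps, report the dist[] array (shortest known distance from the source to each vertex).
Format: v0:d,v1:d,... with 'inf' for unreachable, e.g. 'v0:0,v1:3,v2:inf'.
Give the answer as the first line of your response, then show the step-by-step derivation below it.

v0:15,v1:0,v2:16,v3:23,v4:inf,v5:19

step 1: dist = v0:15,v1:0,v2:inf,v3:inf,v4:inf,v5:19
step 2: dist = v0:15,v1:0,v2:16,v3:inf,v4:inf,v5:19
step 3: dist = v0:15,v1:0,v2:16,v3:23,v4:inf,v5:19
step 4: dist = v0:15,v1:0,v2:16,v3:23,v4:inf,v5:19
step 5: dist = v0:15,v1:0,v2:16,v3:23,v4:inf,v5:19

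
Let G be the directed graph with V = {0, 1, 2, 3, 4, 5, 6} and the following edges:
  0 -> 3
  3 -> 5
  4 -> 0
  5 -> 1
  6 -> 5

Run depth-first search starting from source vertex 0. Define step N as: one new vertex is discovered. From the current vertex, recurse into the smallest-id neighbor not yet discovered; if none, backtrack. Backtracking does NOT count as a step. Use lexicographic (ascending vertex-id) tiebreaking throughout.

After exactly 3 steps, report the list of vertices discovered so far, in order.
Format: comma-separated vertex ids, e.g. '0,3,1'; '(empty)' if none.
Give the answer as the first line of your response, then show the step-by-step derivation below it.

0,3,5

step 1: discover 0; path=0; order=0
step 2: discover 3; path=0>3; order=0,3
step 3: discover 5; path=0>3>5; order=0,3,5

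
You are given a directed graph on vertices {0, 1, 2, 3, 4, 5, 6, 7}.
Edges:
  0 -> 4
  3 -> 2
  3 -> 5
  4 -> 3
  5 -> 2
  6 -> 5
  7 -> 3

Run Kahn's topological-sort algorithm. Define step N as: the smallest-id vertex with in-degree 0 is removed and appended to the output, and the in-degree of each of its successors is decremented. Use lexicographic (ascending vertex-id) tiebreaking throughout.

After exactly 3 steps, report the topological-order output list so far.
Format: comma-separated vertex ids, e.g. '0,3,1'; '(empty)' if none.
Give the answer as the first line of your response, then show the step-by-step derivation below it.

0,1,4

step 1: output 0; order=[0]; indeg=(0,0,2,2,0,2,0,0)
step 2: output 1; order=[0,1]; indeg=(0,0,2,2,0,2,0,0)
step 3: output 4; order=[0,1,4]; indeg=(0,0,2,1,0,2,0,0)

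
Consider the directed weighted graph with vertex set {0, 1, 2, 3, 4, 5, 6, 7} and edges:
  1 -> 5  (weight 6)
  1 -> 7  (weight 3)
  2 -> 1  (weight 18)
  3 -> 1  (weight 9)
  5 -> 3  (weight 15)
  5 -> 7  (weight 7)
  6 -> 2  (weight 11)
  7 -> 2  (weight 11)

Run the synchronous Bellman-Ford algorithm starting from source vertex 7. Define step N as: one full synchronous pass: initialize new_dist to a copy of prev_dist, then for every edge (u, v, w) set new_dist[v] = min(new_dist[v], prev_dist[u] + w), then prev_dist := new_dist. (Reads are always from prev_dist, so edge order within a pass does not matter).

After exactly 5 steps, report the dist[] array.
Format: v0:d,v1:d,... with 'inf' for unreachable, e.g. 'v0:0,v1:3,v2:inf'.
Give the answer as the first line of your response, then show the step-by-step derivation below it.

v0:inf,v1:29,v2:11,v3:50,v4:inf,v5:35,v6:inf,v7:0

step 1: dist = v0:inf,v1:inf,v2:11,v3:inf,v4:inf,v5:inf,v6:inf,v7:0
step 2: dist = v0:inf,v1:29,v2:11,v3:inf,v4:inf,v5:inf,v6:inf,v7:0
step 3: dist = v0:inf,v1:29,v2:11,v3:inf,v4:inf,v5:35,v6:inf,v7:0
step 4: dist = v0:inf,v1:29,v2:11,v3:50,v4:inf,v5:35,v6:inf,v7:0
step 5: dist = v0:inf,v1:29,v2:11,v3:50,v4:inf,v5:35,v6:inf,v7:0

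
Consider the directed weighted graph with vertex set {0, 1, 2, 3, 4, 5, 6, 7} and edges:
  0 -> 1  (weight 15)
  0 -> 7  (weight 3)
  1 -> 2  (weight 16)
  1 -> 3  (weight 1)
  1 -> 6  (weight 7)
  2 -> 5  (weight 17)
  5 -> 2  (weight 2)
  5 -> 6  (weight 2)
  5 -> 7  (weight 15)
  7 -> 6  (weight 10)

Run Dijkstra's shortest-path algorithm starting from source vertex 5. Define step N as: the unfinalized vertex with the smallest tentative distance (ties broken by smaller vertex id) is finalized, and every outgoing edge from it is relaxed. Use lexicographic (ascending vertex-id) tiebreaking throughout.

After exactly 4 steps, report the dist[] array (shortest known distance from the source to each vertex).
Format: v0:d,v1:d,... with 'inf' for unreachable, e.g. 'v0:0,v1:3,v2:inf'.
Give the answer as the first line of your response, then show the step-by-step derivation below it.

v0:inf,v1:inf,v2:2,v3:inf,v4:inf,v5:0,v6:2,v7:15

step 1: dist = v0:inf,v1:inf,v2:2,v3:inf,v4:inf,v5:0,v6:2,v7:15
step 2: dist = v0:inf,v1:inf,v2:2,v3:inf,v4:inf,v5:0,v6:2,v7:15
step 3: dist = v0:inf,v1:inf,v2:2,v3:inf,v4:inf,v5:0,v6:2,v7:15
step 4: dist = v0:inf,v1:inf,v2:2,v3:inf,v4:inf,v5:0,v6:2,v7:15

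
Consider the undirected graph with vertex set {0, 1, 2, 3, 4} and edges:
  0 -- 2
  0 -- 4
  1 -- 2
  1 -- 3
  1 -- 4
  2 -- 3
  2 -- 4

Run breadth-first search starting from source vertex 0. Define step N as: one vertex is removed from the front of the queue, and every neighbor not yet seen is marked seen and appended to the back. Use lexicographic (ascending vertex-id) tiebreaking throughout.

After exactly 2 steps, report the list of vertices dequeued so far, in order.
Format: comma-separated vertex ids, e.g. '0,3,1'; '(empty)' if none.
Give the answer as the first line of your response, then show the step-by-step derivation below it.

0,2

step 1: dequeue 0; queue=[2,4]; order=0
step 2: dequeue 2; queue=[4,1,3]; order=0,2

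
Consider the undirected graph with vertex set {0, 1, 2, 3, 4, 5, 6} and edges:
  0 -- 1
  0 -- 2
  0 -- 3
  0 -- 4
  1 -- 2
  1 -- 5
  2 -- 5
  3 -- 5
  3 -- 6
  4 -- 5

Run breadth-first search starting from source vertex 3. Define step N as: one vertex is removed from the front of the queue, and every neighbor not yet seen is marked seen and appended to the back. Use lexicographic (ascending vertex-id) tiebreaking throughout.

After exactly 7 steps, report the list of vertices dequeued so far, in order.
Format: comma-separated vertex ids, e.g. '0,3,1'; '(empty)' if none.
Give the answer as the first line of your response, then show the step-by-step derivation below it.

3,0,5,6,1,2,4

step 1: dequeue 3; queue=[0,5,6]; order=3
step 2: dequeue 0; queue=[5,6,1,2,4]; order=3,0
step 3: dequeue 5; queue=[6,1,2,4]; order=3,0,5
step 4: dequeue 6; queue=[1,2,4]; order=3,0,5,6
step 5: dequeue 1; queue=[2,4]; order=3,0,5,6,1
step 6: dequeue 2; queue=[4]; order=3,0,5,6,1,2
step 7: dequeue 4; queue=[(empty)]; order=3,0,5,6,1,2,4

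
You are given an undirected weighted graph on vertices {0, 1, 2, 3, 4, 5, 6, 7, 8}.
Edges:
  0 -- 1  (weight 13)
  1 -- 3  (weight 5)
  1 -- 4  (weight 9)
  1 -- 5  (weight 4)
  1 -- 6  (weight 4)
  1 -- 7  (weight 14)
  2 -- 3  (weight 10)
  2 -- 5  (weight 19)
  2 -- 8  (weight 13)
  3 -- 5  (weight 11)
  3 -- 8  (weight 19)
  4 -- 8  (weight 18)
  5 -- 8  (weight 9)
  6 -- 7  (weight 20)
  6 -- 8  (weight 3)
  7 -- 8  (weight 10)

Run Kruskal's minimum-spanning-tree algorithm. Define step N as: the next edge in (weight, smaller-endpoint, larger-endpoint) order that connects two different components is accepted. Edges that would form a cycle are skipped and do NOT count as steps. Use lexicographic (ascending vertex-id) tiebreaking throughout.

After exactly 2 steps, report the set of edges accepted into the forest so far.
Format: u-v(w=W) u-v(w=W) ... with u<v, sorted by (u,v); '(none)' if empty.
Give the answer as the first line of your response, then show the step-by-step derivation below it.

1-5(w=4) 6-8(w=3)

step 1: add edge 6-8 (w=3); MST = {6-8(w=3)}
step 2: add edge 1-5 (w=4); MST = {1-5(w=4) 6-8(w=3)}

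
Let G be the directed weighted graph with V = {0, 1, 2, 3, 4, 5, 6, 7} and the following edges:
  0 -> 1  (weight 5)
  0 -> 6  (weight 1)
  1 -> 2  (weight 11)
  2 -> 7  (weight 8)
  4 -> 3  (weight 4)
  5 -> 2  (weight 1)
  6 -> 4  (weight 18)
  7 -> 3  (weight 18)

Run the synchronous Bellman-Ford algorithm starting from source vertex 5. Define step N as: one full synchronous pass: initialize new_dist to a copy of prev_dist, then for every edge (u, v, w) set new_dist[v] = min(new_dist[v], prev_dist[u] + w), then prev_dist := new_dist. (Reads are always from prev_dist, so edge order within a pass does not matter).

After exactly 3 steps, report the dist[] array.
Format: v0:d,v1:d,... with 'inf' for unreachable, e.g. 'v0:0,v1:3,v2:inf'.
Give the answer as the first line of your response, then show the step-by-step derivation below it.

v0:inf,v1:inf,v2:1,v3:27,v4:inf,v5:0,v6:inf,v7:9

step 1: dist = v0:inf,v1:inf,v2:1,v3:inf,v4:inf,v5:0,v6:inf,v7:inf
step 2: dist = v0:inf,v1:inf,v2:1,v3:inf,v4:inf,v5:0,v6:inf,v7:9
step 3: dist = v0:inf,v1:inf,v2:1,v3:27,v4:inf,v5:0,v6:inf,v7:9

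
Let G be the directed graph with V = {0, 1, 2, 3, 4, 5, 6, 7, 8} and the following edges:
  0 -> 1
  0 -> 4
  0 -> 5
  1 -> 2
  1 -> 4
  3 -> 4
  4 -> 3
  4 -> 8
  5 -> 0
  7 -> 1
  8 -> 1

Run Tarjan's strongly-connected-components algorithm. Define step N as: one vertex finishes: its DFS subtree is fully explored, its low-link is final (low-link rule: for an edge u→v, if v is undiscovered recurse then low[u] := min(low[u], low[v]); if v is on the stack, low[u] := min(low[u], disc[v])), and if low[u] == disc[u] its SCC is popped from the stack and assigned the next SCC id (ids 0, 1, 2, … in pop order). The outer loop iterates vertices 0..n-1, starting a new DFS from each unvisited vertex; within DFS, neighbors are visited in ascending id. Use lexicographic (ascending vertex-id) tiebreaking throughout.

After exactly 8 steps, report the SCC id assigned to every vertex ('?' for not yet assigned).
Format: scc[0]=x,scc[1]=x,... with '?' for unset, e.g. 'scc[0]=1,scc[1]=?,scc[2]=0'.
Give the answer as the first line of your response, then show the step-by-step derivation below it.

scc[0]=2,scc[1]=1,scc[2]=0,scc[3]=1,scc[4]=1,scc[5]=2,scc[6]=3,scc[7]=?,scc[8]=1

step 1: low=(low[0]=0,low[1]=1,low[2]=2,low[3]=?,low[4]=?,low[5]=?,low[6]=?,low[7]=?,low[8]=?); scc=(scc[0]=?,scc[1]=?,scc[2]=0,scc[3]=?,scc[4]=?,scc[5]=?,scc[6]=?,scc[7]=?,scc[8]=?)
step 2: low=(low[0]=0,low[1]=1,low[2]=2,low[3]=3,low[4]=3,low[5]=?,low[6]=?,low[7]=?,low[8]=?); scc=(scc[0]=?,scc[1]=?,scc[2]=0,scc[3]=?,scc[4]=?,scc[5]=?,scc[6]=?,scc[7]=?,scc[8]=?)
step 3: low=(low[0]=0,low[1]=1,low[2]=2,low[3]=3,low[4]=3,low[5]=?,low[6]=?,low[7]=?,low[8]=1); scc=(scc[0]=?,scc[1]=?,scc[2]=0,scc[3]=?,scc[4]=?,scc[5]=?,scc[6]=?,scc[7]=?,scc[8]=?)
step 4: low=(low[0]=0,low[1]=1,low[2]=2,low[3]=3,low[4]=1,low[5]=?,low[6]=?,low[7]=?,low[8]=1); scc=(scc[0]=?,scc[1]=?,scc[2]=0,scc[3]=?,scc[4]=?,scc[5]=?,scc[6]=?,scc[7]=?,scc[8]=?)
step 5: low=(low[0]=0,low[1]=1,low[2]=2,low[3]=3,low[4]=1,low[5]=?,low[6]=?,low[7]=?,low[8]=1); scc=(scc[0]=?,scc[1]=1,scc[2]=0,scc[3]=1,scc[4]=1,scc[5]=?,scc[6]=?,scc[7]=?,scc[8]=1)
step 6: low=(low[0]=0,low[1]=1,low[2]=2,low[3]=3,low[4]=1,low[5]=0,low[6]=?,low[7]=?,low[8]=1); scc=(scc[0]=?,scc[1]=1,scc[2]=0,scc[3]=1,scc[4]=1,scc[5]=?,scc[6]=?,scc[7]=?,scc[8]=1)
step 7: low=(low[0]=0,low[1]=1,low[2]=2,low[3]=3,low[4]=1,low[5]=0,low[6]=?,low[7]=?,low[8]=1); scc=(scc[0]=2,scc[1]=1,scc[2]=0,scc[3]=1,scc[4]=1,scc[5]=2,scc[6]=?,scc[7]=?,scc[8]=1)
step 8: low=(low[0]=0,low[1]=1,low[2]=2,low[3]=3,low[4]=1,low[5]=0,low[6]=7,low[7]=?,low[8]=1); scc=(scc[0]=2,scc[1]=1,scc[2]=0,scc[3]=1,scc[4]=1,scc[5]=2,scc[6]=3,scc[7]=?,scc[8]=1)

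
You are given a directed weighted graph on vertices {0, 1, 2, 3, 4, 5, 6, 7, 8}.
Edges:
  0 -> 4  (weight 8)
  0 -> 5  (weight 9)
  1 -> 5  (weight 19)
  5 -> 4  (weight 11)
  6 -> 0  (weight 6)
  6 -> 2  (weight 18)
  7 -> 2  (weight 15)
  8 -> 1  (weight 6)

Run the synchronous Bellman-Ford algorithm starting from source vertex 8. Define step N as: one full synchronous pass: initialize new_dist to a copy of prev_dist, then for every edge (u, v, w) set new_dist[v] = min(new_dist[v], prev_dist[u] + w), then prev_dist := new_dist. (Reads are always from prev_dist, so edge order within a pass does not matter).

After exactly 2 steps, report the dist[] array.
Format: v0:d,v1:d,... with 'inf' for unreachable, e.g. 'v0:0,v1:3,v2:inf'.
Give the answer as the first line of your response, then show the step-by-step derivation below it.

v0:inf,v1:6,v2:inf,v3:inf,v4:inf,v5:25,v6:inf,v7:inf,v8:0

step 1: dist = v0:inf,v1:6,v2:inf,v3:inf,v4:inf,v5:inf,v6:inf,v7:inf,v8:0
step 2: dist = v0:inf,v1:6,v2:inf,v3:inf,v4:inf,v5:25,v6:inf,v7:inf,v8:0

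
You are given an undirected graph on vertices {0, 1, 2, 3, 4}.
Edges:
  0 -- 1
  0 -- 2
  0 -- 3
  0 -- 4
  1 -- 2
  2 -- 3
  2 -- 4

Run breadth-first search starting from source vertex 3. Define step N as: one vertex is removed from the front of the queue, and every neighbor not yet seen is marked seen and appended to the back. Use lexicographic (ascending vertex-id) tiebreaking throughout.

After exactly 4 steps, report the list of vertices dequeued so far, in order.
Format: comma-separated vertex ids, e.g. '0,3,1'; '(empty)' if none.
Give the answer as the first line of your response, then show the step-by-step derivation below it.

3,0,2,1

step 1: dequeue 3; queue=[0,2]; order=3
step 2: dequeue 0; queue=[2,1,4]; order=3,0
step 3: dequeue 2; queue=[1,4]; order=3,0,2
step 4: dequeue 1; queue=[4]; order=3,0,2,1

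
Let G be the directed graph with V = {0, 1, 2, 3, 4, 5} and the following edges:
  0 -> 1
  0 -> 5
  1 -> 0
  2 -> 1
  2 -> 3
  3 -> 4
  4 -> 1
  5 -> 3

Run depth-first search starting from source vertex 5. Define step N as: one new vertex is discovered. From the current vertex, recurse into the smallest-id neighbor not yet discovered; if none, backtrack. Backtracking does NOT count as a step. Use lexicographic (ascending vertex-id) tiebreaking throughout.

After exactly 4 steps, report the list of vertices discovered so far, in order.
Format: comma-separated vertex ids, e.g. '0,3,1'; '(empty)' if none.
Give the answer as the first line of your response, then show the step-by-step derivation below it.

5,3,4,1

step 1: discover 5; path=5; order=5
step 2: discover 3; path=5>3; order=5,3
step 3: discover 4; path=5>3>4; order=5,3,4
step 4: discover 1; path=5>3>4>1; order=5,3,4,1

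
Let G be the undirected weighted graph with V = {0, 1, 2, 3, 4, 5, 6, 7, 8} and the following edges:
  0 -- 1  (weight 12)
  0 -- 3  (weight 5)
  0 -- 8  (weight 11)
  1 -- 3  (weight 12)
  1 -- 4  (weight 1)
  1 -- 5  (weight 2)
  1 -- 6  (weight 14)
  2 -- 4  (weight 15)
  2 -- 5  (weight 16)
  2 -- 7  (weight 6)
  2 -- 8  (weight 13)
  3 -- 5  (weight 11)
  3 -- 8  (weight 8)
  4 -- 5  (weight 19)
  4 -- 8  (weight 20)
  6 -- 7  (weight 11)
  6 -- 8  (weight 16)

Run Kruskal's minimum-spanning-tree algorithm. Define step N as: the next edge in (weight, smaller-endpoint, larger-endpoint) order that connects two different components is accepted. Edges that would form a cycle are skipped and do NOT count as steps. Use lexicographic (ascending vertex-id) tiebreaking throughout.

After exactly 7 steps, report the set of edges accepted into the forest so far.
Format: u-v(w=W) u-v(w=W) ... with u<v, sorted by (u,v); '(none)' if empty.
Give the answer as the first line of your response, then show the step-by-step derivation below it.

0-3(w=5) 1-4(w=1) 1-5(w=2) 2-7(w=6) 3-5(w=11) 3-8(w=8) 6-7(w=11)

step 1: add edge 1-4 (w=1); MST = {1-4(w=1)}
step 2: add edge 1-5 (w=2); MST = {1-4(w=1) 1-5(w=2)}
step 3: add edge 0-3 (w=5); MST = {0-3(w=5) 1-4(w=1) 1-5(w=2)}
step 4: add edge 2-7 (w=6); MST = {0-3(w=5) 1-4(w=1) 1-5(w=2) 2-7(w=6)}
step 5: add edge 3-8 (w=8); MST = {0-3(w=5) 1-4(w=1) 1-5(w=2) 2-7(w=6) 3-8(w=8)}
step 6: add edge 3-5 (w=11); MST = {0-3(w=5) 1-4(w=1) 1-5(w=2) 2-7(w=6) 3-5(w=11) 3-8(w=8)}
step 7: add edge 6-7 (w=11); MST = {0-3(w=5) 1-4(w=1) 1-5(w=2) 2-7(w=6) 3-5(w=11) 3-8(w=8) 6-7(w=11)}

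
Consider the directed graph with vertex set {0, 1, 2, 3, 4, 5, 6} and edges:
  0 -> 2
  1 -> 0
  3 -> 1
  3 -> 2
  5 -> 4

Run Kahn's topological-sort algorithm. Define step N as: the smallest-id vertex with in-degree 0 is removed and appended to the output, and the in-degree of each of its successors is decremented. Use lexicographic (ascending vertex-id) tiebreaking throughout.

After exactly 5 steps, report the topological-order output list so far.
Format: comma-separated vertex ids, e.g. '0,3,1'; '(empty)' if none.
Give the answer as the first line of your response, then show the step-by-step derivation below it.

3,1,0,2,5

step 1: output 3; order=[3]; indeg=(1,0,1,0,1,0,0)
step 2: output 1; order=[3,1]; indeg=(0,0,1,0,1,0,0)
step 3: output 0; order=[3,1,0]; indeg=(0,0,0,0,1,0,0)
step 4: output 2; order=[3,1,0,2]; indeg=(0,0,0,0,1,0,0)
step 5: output 5; order=[3,1,0,2,5]; indeg=(0,0,0,0,0,0,0)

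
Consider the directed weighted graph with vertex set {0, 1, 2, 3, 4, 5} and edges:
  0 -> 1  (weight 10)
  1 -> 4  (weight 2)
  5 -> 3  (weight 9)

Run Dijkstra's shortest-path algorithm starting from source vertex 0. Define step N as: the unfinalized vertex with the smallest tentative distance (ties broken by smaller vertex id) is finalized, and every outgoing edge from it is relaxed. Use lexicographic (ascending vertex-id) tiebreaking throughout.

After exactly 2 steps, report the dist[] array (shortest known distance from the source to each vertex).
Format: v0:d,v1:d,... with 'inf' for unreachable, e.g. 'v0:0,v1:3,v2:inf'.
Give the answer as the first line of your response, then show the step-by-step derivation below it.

v0:0,v1:10,v2:inf,v3:inf,v4:12,v5:inf

step 1: dist = v0:0,v1:10,v2:inf,v3:inf,v4:inf,v5:inf
step 2: dist = v0:0,v1:10,v2:inf,v3:inf,v4:12,v5:inf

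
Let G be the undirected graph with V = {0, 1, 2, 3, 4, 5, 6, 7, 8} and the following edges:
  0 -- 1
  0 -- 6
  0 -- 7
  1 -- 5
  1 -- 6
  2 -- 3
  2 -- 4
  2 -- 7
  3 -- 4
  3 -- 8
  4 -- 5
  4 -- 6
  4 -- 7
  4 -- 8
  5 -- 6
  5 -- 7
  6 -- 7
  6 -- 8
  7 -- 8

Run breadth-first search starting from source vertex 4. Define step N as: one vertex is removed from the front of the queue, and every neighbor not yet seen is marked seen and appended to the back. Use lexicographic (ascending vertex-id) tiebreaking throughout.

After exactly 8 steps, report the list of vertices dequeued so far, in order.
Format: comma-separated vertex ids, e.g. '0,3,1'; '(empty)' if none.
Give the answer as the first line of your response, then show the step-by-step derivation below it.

4,2,3,5,6,7,8,1

step 1: dequeue 4; queue=[2,3,5,6,7,8]; order=4
step 2: dequeue 2; queue=[3,5,6,7,8]; order=4,2
step 3: dequeue 3; queue=[5,6,7,8]; order=4,2,3
step 4: dequeue 5; queue=[6,7,8,1]; order=4,2,3,5
step 5: dequeue 6; queue=[7,8,1,0]; order=4,2,3,5,6
step 6: dequeue 7; queue=[8,1,0]; order=4,2,3,5,6,7
step 7: dequeue 8; queue=[1,0]; order=4,2,3,5,6,7,8
step 8: dequeue 1; queue=[0]; order=4,2,3,5,6,7,8,1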